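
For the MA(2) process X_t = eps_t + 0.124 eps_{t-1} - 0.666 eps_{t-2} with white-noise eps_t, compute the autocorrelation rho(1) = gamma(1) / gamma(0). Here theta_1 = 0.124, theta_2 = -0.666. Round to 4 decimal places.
\rho(1) = 0.0284

For an MA(q) process with theta_0 = 1, the autocovariance is
  gamma(k) = sigma^2 * sum_{i=0..q-k} theta_i * theta_{i+k},
and rho(k) = gamma(k) / gamma(0). Sigma^2 cancels.
  numerator   = (1)*(0.124) + (0.124)*(-0.666) = 0.041416.
  denominator = (1)^2 + (0.124)^2 + (-0.666)^2 = 1.458932.
  rho(1) = 0.041416 / 1.458932 = 0.0284.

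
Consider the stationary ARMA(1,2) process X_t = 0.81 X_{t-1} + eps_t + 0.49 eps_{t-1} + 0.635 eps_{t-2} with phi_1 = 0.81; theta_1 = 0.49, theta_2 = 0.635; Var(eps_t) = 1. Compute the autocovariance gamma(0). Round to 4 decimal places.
\gamma(0) = 10.9754

Multiply the model equation by X_{t-k} and take expectations. With theta_0 = psi_0 = 1 and psi_j the MA(infinity) weights, this gives
  gamma(k) - sum_i phi_i gamma(k-i) = c_k,
  c_k = sigma^2 * sum_{j=k..q} theta_j psi_{j-k}   (c_k = 0 for k > q),
using gamma(-m) = gamma(m).
psi-weights needed (psi_j = theta_j + sum_i phi_i psi_{j-i}):
  psi_1 = theta_1 + phi_1 = 0.49 + (0.81) = 1.3
  psi_2 = theta_2 + phi_1 psi_1 = 0.635 + (0.81)(1.3) = 1.688
Right-hand sides:
  c_0 = sigma^2 (1 + theta_1 psi_1 + theta_2 psi_2) = 1 * (1 + (0.49)(1.3) + (0.635)(1.688)) = 1 * 2.70888 = 2.70888
  c_1 = sigma^2 (theta_1 + theta_2 psi_1) = 1 * (0.49 + (0.635)(1.3)) = 1.3155
  c_2 = sigma^2 theta_2 = 1 * (0.635) = 0.635
Equations for k = 0 and k = 1 (AR order 1):
  gamma(0) = phi_1 gamma(1) + c_0
  gamma(1) = phi_1 gamma(0) + c_1
Substituting the second into the first: gamma(0) (1 - phi_1^2) = c_0 + phi_1 c_1, so
  gamma(0) = (c_0 + phi_1 c_1) / (1 - phi_1^2) = (2.70888 + (0.81)(1.3155)) / (1 - (0.81)^2) = 3.774435 / 0.3439 = 10.975385.
Therefore gamma(0) = 10.9754 (to 4 decimal places).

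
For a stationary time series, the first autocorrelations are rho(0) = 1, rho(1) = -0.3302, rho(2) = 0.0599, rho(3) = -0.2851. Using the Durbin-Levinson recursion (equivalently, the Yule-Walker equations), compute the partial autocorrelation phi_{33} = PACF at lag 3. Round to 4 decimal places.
\phi_{33} = -0.3180

The PACF at lag k is phi_{kk}, the last component of the solution
to the Yule-Walker system G_k phi = r_k where
  (G_k)_{ij} = rho(|i - j|), (r_k)_i = rho(i), i,j = 1..k.
Equivalently, Durbin-Levinson gives phi_{kk} iteratively:
  phi_{11} = rho(1)
  phi_{kk} = [rho(k) - sum_{j=1..k-1} phi_{k-1,j} rho(k-j)]
            / [1 - sum_{j=1..k-1} phi_{k-1,j} rho(j)],
  phi_{k,j} = phi_{k-1,j} - phi_{kk} phi_{k-1,k-j},  j = 1..k-1.
Step k = 1:
  phi_11 = rho(1) = -0.3302.
Step k = 2:
  phi_22 = [rho(2) - phi_11 rho(1)] / [1 - phi_11 rho(1)] = [0.0599 - (-0.3302)(-0.3302)] / [1 - (-0.3302)(-0.3302)]
         = -0.04913204 / 0.89096796 = -0.055145.
  Update: phi_21 = phi_11 - phi_22 phi_11 = -0.3302 - (-0.055145)(-0.3302) = -0.348409.
Step k = 3:
  phi_33 = [rho(3) - phi_21 rho(2) - phi_22 rho(1)] / [1 - phi_21 rho(1) - phi_22 rho(2)]
    numerator   = -0.2851 - (-0.348409)(0.0599) - (-0.055145)(-0.3302) = -0.28243905
    denominator = 1 - (-0.348409)(-0.3302) - (-0.055145)(0.0599) = 0.8882586
  phi_33 = -0.28243905 / 0.8882586 = -0.318.
Therefore phi_{33} = -0.3180.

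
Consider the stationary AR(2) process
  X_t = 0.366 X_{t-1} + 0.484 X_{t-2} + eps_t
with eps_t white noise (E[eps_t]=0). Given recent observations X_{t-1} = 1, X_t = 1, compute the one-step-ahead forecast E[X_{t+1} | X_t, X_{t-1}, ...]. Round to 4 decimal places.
E[X_{t+1} \mid \mathcal F_t] = 0.8500

For an AR(p) model X_t = c + sum_i phi_i X_{t-i} + eps_t, the
one-step-ahead conditional mean is
  E[X_{t+1} | X_t, ...] = c + sum_i phi_i X_{t+1-i}.
Substitute known values:
  E[X_{t+1} | ...] = (0.366) * (1) + (0.484) * (1)
                   = 0.8500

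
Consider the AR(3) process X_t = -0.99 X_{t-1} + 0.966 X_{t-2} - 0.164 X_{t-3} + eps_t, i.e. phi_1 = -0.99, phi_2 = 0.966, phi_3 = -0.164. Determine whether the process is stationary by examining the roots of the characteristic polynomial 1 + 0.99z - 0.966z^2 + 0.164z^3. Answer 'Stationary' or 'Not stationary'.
\text{Not stationary}

The AR(p) characteristic polynomial is P(z) = 1 + 0.99z - 0.966z^2 + 0.164z^3.
Stationarity requires all roots to lie outside the unit circle, i.e. |z| > 1 for every root.
Degree 3: look for a simple real root z0 first, then factor out (1 - z/z0) and solve the remaining quadratic.
Testing z0 = 2.5: P(2.5) = 1 + (0.99)(2.5) + (-0.966)(2.5)^2 + (0.164)(2.5)^3
  = 1 + (2.475) + (-6.0375) + (2.5625) = 0.  So z_0 = 2.5 is a root, |z_0| = 2.5.
Divide out the factor (1 - 0.4 z) = (1 - z/z0) (since 1/z0 = 0.4):
  P(z) = (1 - 0.4 z)(1 + (1.39) z + (-0.41) z^2)
  [check: z-coef 1.39 - (0.4) = 0.99; z^2-coef -0.41 - (0.4)(1.39) = -0.966; z^3-coef -(0.4)(-0.41) = 0.164.]
Remaining roots from the quadratic factor 1 + (1.39) z + (-0.41) z^2:
  Set 1 + (1.39) z + (-0.41) z^2 = 0, i.e. a z^2 + b z + c = 0 with a = -0.41, b = 1.39, c = 1.
  Discriminant D = b^2 - 4ac = (1.39)^2 - 4*(-0.41)*1 = 1.9321 - (-1.64) = 3.5721.
  D >= 0, so the roots are real: z = (-b +/- sqrt(D)) / (2a) = (-1.39 +/- 1.89) / (-0.82).
    z_1 = (-1.39 + 1.89) / (-0.82) = -0.6098,   |z_1| = 0.6098.
    z_2 = (-1.39 - 1.89) / (-0.82) = 4,   |z_2| = 4.
Moduli of all roots: 2.5000, 0.6098, 4.0000.
All moduli strictly greater than 1? No.
Verdict: Not stationary.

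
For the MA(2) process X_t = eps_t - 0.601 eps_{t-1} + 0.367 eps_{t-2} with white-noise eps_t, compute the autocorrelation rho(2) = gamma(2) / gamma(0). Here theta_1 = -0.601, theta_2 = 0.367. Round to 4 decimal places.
\rho(2) = 0.2453

For an MA(q) process with theta_0 = 1, the autocovariance is
  gamma(k) = sigma^2 * sum_{i=0..q-k} theta_i * theta_{i+k},
and rho(k) = gamma(k) / gamma(0). Sigma^2 cancels.
  numerator   = (1)*(0.367) = 0.367.
  denominator = (1)^2 + (-0.601)^2 + (0.367)^2 = 1.49589.
  rho(2) = 0.367 / 1.49589 = 0.2453.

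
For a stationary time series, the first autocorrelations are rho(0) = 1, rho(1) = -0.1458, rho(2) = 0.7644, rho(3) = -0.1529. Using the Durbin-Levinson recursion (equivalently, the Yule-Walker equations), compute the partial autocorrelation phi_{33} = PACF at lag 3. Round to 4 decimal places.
\phi_{33} = -0.0371

The PACF at lag k is phi_{kk}, the last component of the solution
to the Yule-Walker system G_k phi = r_k where
  (G_k)_{ij} = rho(|i - j|), (r_k)_i = rho(i), i,j = 1..k.
Equivalently, Durbin-Levinson gives phi_{kk} iteratively:
  phi_{11} = rho(1)
  phi_{kk} = [rho(k) - sum_{j=1..k-1} phi_{k-1,j} rho(k-j)]
            / [1 - sum_{j=1..k-1} phi_{k-1,j} rho(j)],
  phi_{k,j} = phi_{k-1,j} - phi_{kk} phi_{k-1,k-j},  j = 1..k-1.
Step k = 1:
  phi_11 = rho(1) = -0.1458.
Step k = 2:
  phi_22 = [rho(2) - phi_11 rho(1)] / [1 - phi_11 rho(1)] = [0.7644 - (-0.1458)(-0.1458)] / [1 - (-0.1458)(-0.1458)]
         = 0.74314236 / 0.97874236 = 0.759283.
  Update: phi_21 = phi_11 - phi_22 phi_11 = -0.1458 - (0.759283)(-0.1458) = -0.035097.
Step k = 3:
  phi_33 = [rho(3) - phi_21 rho(2) - phi_22 rho(1)] / [1 - phi_21 rho(1) - phi_22 rho(2)]
    numerator   = -0.1529 - (-0.035097)(0.7644) - (0.759283)(-0.1458) = -0.01536875
    denominator = 1 - (-0.035097)(-0.1458) - (0.759283)(0.7644) = 0.41448706
  phi_33 = -0.01536875 / 0.41448706 = -0.0371.
Therefore phi_{33} = -0.0371.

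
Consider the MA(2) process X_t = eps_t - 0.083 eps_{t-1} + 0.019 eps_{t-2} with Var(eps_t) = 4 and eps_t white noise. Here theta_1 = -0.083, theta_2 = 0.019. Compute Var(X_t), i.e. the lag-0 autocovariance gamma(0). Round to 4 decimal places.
\gamma(0) = 4.0290

For an MA(q) process X_t = eps_t + sum_i theta_i eps_{t-i} with
Var(eps_t) = sigma^2, the variance is
  gamma(0) = sigma^2 * (1 + sum_i theta_i^2).
  sum_i theta_i^2 = (-0.083)^2 + (0.019)^2 = 0.006889 + 0.000361 = 0.00725.
  gamma(0) = 4 * (1 + 0.00725) = 4 * 1.00725 = 4.029, which rounds to 4.0290.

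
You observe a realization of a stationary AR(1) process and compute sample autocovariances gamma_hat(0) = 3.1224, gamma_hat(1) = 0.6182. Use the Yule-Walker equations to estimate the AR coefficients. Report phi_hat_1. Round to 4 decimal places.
\hat\phi_{1} = 0.1980

The Yule-Walker equations for an AR(p) process read, in matrix form,
  Gamma_p phi = r_p,   with   (Gamma_p)_{ij} = gamma(|i - j|),
                       (r_p)_i = gamma(i),   i,j = 1..p.
Substitute the sample gammas (Toeplitz matrix and right-hand side of size 1):
  Gamma_p = [[3.1224]]
  r_p     = [0.6182]
With p = 1 this is the single equation gamma(0) phi_1 = gamma(1):
  phi_hat_1 = gamma(1) / gamma(0) = 0.6182 / 3.1224 = 0.1980.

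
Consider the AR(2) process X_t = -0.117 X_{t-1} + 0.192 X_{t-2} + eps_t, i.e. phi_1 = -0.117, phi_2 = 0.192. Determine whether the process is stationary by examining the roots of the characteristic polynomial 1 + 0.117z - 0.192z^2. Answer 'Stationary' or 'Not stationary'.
\text{Stationary}

The AR(p) characteristic polynomial is P(z) = 1 + 0.117z - 0.192z^2.
Stationarity requires all roots to lie outside the unit circle, i.e. |z| > 1 for every root.
Set 1 + (0.117) z + (-0.192) z^2 = 0, i.e. a z^2 + b z + c = 0 with a = -0.192, b = 0.117, c = 1.
Discriminant D = b^2 - 4ac = (0.117)^2 - 4*(-0.192)*1 = 0.013689 - (-0.768) = 0.781689.
D >= 0, so the roots are real: z = (-b +/- sqrt(D)) / (2a) = (-0.117 +/- 0.884132) / (-0.384).
  z_1 = (-0.117 + 0.884132) / (-0.384) = -1.9977,   |z_1| = 1.9977.
  z_2 = (-0.117 - 0.884132) / (-0.384) = 2.6071,   |z_2| = 2.6071.
Moduli of all roots: 1.9977, 2.6071.
All moduli strictly greater than 1? Yes.
Verdict: Stationary.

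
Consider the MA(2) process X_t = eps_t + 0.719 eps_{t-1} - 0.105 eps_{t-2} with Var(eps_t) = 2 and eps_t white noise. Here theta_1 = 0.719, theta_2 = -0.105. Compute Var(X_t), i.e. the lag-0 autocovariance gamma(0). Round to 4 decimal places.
\gamma(0) = 3.0560

For an MA(q) process X_t = eps_t + sum_i theta_i eps_{t-i} with
Var(eps_t) = sigma^2, the variance is
  gamma(0) = sigma^2 * (1 + sum_i theta_i^2).
  sum_i theta_i^2 = (0.719)^2 + (-0.105)^2 = 0.516961 + 0.011025 = 0.527986.
  gamma(0) = 2 * (1 + 0.527986) = 2 * 1.527986 = 3.055972, which rounds to 3.0560.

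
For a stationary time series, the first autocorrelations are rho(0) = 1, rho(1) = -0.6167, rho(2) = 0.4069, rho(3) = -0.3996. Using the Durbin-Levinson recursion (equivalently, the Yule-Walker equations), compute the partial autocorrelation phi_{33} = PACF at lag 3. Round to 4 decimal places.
\phi_{33} = -0.2150

The PACF at lag k is phi_{kk}, the last component of the solution
to the Yule-Walker system G_k phi = r_k where
  (G_k)_{ij} = rho(|i - j|), (r_k)_i = rho(i), i,j = 1..k.
Equivalently, Durbin-Levinson gives phi_{kk} iteratively:
  phi_{11} = rho(1)
  phi_{kk} = [rho(k) - sum_{j=1..k-1} phi_{k-1,j} rho(k-j)]
            / [1 - sum_{j=1..k-1} phi_{k-1,j} rho(j)],
  phi_{k,j} = phi_{k-1,j} - phi_{kk} phi_{k-1,k-j},  j = 1..k-1.
Step k = 1:
  phi_11 = rho(1) = -0.6167.
Step k = 2:
  phi_22 = [rho(2) - phi_11 rho(1)] / [1 - phi_11 rho(1)] = [0.4069 - (-0.6167)(-0.6167)] / [1 - (-0.6167)(-0.6167)]
         = 0.02658111 / 0.61968111 = 0.042895.
  Update: phi_21 = phi_11 - phi_22 phi_11 = -0.6167 - (0.042895)(-0.6167) = -0.590247.
Step k = 3:
  phi_33 = [rho(3) - phi_21 rho(2) - phi_22 rho(1)] / [1 - phi_21 rho(1) - phi_22 rho(2)]
    numerator   = -0.3996 - (-0.590247)(0.4069) - (0.042895)(-0.6167) = -0.13297536
    denominator = 1 - (-0.590247)(-0.6167) - (0.042895)(0.4069) = 0.61854092
  phi_33 = -0.13297536 / 0.61854092 = -0.215.
Therefore phi_{33} = -0.2150.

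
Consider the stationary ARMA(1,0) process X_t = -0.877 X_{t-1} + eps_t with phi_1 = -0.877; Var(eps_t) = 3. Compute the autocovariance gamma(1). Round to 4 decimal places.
\gamma(1) = -11.3960

Multiply the model equation by X_{t-k} and take expectations. With theta_0 = psi_0 = 1 and psi_j the MA(infinity) weights, this gives
  gamma(k) - sum_i phi_i gamma(k-i) = c_k,
  c_k = sigma^2 * sum_{j=k..q} theta_j psi_{j-k}   (c_k = 0 for k > q),
using gamma(-m) = gamma(m).
Pure AR (q = 0): c_0 = sigma^2 = 3, c_k = 0 for k >= 1.
Equations for k = 0 and k = 1 (AR order 1):
  gamma(0) = phi_1 gamma(1) + c_0
  gamma(1) = phi_1 gamma(0) + c_1
Substituting the second into the first: gamma(0) (1 - phi_1^2) = c_0 + phi_1 c_1, so
  gamma(0) = c_0 / (1 - phi_1^2) = 3 / (1 - (-0.877)^2) = 3 / 0.230871 = 12.99427.
  gamma(1) = phi_1 gamma(0) = (-0.877)(12.99427) = -11.395974.
Therefore gamma(1) = -11.3960 (to 4 decimal places).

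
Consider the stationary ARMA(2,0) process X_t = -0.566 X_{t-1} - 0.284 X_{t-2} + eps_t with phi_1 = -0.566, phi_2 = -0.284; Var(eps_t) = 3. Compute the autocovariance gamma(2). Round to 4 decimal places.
\gamma(2) = -0.1397

Multiply the model equation by X_{t-k} and take expectations. With theta_0 = psi_0 = 1 and psi_j the MA(infinity) weights, this gives
  gamma(k) - sum_i phi_i gamma(k-i) = c_k,
  c_k = sigma^2 * sum_{j=k..q} theta_j psi_{j-k}   (c_k = 0 for k > q),
using gamma(-m) = gamma(m).
Pure AR (q = 0): c_0 = sigma^2 = 3, c_k = 0 for k >= 1.
Equations for k = 0, 1, 2 (AR order 2, c_2 = 0):
  (E0) gamma(0) = phi_1 gamma(1) + phi_2 gamma(2) + c_0
  (E1) gamma(1) = phi_1 gamma(0) + phi_2 gamma(1) + c_1
  (E2) gamma(2) = phi_1 gamma(1) + phi_2 gamma(0)
From (E1): gamma(1) = A gamma(0) + B with
  A = phi_1 / (1 - phi_2) = -0.566 / 1.284 = -0.44081,   B = c_1 / (1 - phi_2) = 0 / 1.284 = 0.
Insert (E2) into (E0): gamma(0) (1 - phi_2^2) = phi_1 (1 + phi_2) gamma(1) + c_0.
  phi_1 (1 + phi_2) = (-0.566)(0.716) = -0.405256,   1 - phi_2^2 = 0.919344.
Replace gamma(1) by A gamma(0) + B and collect gamma(0):
  gamma(0) [0.919344 - (-0.405256)(-0.44081)] = c_0 = 3
  gamma(0) * 0.740703 = 3
  gamma(0) = 3 / 0.740703 = 4.050206.
  gamma(1) = A gamma(0) = (-0.44081)(4.050206) = -1.785371.
  gamma(2) = phi_1 gamma(1) + phi_2 gamma(0) = (-0.566)(-1.785371) + (-0.284)(4.050206) = -0.139738.
Therefore gamma(2) = -0.1397 (to 4 decimal places).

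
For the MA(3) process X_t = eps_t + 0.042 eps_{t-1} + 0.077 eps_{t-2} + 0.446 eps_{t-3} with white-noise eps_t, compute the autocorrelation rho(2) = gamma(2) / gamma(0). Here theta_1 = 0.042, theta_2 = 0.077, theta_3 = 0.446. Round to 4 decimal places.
\rho(2) = 0.0793

For an MA(q) process with theta_0 = 1, the autocovariance is
  gamma(k) = sigma^2 * sum_{i=0..q-k} theta_i * theta_{i+k},
and rho(k) = gamma(k) / gamma(0). Sigma^2 cancels.
  numerator   = (1)*(0.077) + (0.042)*(0.446) = 0.095732.
  denominator = (1)^2 + (0.042)^2 + (0.077)^2 + (0.446)^2 = 1.206609.
  rho(2) = 0.095732 / 1.206609 = 0.0793.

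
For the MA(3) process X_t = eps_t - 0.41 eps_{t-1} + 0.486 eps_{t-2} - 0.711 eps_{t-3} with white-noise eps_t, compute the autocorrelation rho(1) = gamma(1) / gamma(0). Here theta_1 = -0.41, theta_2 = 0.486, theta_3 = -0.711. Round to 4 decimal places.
\rho(1) = -0.4999

For an MA(q) process with theta_0 = 1, the autocovariance is
  gamma(k) = sigma^2 * sum_{i=0..q-k} theta_i * theta_{i+k},
and rho(k) = gamma(k) / gamma(0). Sigma^2 cancels.
  numerator   = (1)*(-0.41) + (-0.41)*(0.486) + (0.486)*(-0.711) = -0.954806.
  denominator = (1)^2 + (-0.41)^2 + (0.486)^2 + (-0.711)^2 = 1.909817.
  rho(1) = -0.954806 / 1.909817 = -0.4999.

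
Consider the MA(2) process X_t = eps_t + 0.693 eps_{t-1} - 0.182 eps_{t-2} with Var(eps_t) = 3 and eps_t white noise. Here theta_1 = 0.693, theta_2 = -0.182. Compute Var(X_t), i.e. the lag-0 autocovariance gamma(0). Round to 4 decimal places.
\gamma(0) = 4.5401

For an MA(q) process X_t = eps_t + sum_i theta_i eps_{t-i} with
Var(eps_t) = sigma^2, the variance is
  gamma(0) = sigma^2 * (1 + sum_i theta_i^2).
  sum_i theta_i^2 = (0.693)^2 + (-0.182)^2 = 0.480249 + 0.033124 = 0.513373.
  gamma(0) = 3 * (1 + 0.513373) = 3 * 1.513373 = 4.540119, which rounds to 4.5401.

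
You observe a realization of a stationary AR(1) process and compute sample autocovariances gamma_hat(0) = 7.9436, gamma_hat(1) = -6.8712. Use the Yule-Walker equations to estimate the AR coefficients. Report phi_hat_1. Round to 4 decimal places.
\hat\phi_{1} = -0.8650

The Yule-Walker equations for an AR(p) process read, in matrix form,
  Gamma_p phi = r_p,   with   (Gamma_p)_{ij} = gamma(|i - j|),
                       (r_p)_i = gamma(i),   i,j = 1..p.
Substitute the sample gammas (Toeplitz matrix and right-hand side of size 1):
  Gamma_p = [[7.9436]]
  r_p     = [-6.8712]
With p = 1 this is the single equation gamma(0) phi_1 = gamma(1):
  phi_hat_1 = gamma(1) / gamma(0) = -6.8712 / 7.9436 = -0.8650.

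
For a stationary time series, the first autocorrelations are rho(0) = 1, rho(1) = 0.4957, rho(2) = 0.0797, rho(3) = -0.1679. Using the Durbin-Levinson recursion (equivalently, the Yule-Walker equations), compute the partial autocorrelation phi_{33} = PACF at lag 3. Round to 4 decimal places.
\phi_{33} = -0.1491

The PACF at lag k is phi_{kk}, the last component of the solution
to the Yule-Walker system G_k phi = r_k where
  (G_k)_{ij} = rho(|i - j|), (r_k)_i = rho(i), i,j = 1..k.
Equivalently, Durbin-Levinson gives phi_{kk} iteratively:
  phi_{11} = rho(1)
  phi_{kk} = [rho(k) - sum_{j=1..k-1} phi_{k-1,j} rho(k-j)]
            / [1 - sum_{j=1..k-1} phi_{k-1,j} rho(j)],
  phi_{k,j} = phi_{k-1,j} - phi_{kk} phi_{k-1,k-j},  j = 1..k-1.
Step k = 1:
  phi_11 = rho(1) = 0.4957.
Step k = 2:
  phi_22 = [rho(2) - phi_11 rho(1)] / [1 - phi_11 rho(1)] = [0.0797 - (0.4957)(0.4957)] / [1 - (0.4957)(0.4957)]
         = -0.16601849 / 0.75428151 = -0.220101.
  Update: phi_21 = phi_11 - phi_22 phi_11 = 0.4957 - (-0.220101)(0.4957) = 0.604804.
Step k = 3:
  phi_33 = [rho(3) - phi_21 rho(2) - phi_22 rho(1)] / [1 - phi_21 rho(1) - phi_22 rho(2)]
    numerator   = -0.1679 - (0.604804)(0.0797) - (-0.220101)(0.4957) = -0.10699859
    denominator = 1 - (0.604804)(0.4957) - (-0.220101)(0.0797) = 0.71774059
  phi_33 = -0.10699859 / 0.71774059 = -0.1491.
Therefore phi_{33} = -0.1491.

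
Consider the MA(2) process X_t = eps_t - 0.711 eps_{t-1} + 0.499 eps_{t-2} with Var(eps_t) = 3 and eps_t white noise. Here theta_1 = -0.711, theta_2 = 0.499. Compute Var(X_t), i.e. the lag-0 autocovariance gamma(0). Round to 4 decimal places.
\gamma(0) = 5.2636

For an MA(q) process X_t = eps_t + sum_i theta_i eps_{t-i} with
Var(eps_t) = sigma^2, the variance is
  gamma(0) = sigma^2 * (1 + sum_i theta_i^2).
  sum_i theta_i^2 = (-0.711)^2 + (0.499)^2 = 0.505521 + 0.249001 = 0.754522.
  gamma(0) = 3 * (1 + 0.754522) = 3 * 1.754522 = 5.263566, which rounds to 5.2636.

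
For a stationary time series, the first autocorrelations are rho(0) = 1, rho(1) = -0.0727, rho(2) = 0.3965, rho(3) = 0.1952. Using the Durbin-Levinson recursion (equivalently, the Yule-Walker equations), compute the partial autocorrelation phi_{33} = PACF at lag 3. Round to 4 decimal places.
\phi_{33} = 0.2869

The PACF at lag k is phi_{kk}, the last component of the solution
to the Yule-Walker system G_k phi = r_k where
  (G_k)_{ij} = rho(|i - j|), (r_k)_i = rho(i), i,j = 1..k.
Equivalently, Durbin-Levinson gives phi_{kk} iteratively:
  phi_{11} = rho(1)
  phi_{kk} = [rho(k) - sum_{j=1..k-1} phi_{k-1,j} rho(k-j)]
            / [1 - sum_{j=1..k-1} phi_{k-1,j} rho(j)],
  phi_{k,j} = phi_{k-1,j} - phi_{kk} phi_{k-1,k-j},  j = 1..k-1.
Step k = 1:
  phi_11 = rho(1) = -0.0727.
Step k = 2:
  phi_22 = [rho(2) - phi_11 rho(1)] / [1 - phi_11 rho(1)] = [0.3965 - (-0.0727)(-0.0727)] / [1 - (-0.0727)(-0.0727)]
         = 0.39121471 / 0.99471471 = 0.393293.
  Update: phi_21 = phi_11 - phi_22 phi_11 = -0.0727 - (0.393293)(-0.0727) = -0.044108.
Step k = 3:
  phi_33 = [rho(3) - phi_21 rho(2) - phi_22 rho(1)] / [1 - phi_21 rho(1) - phi_22 rho(2)]
    numerator   = 0.1952 - (-0.044108)(0.3965) - (0.393293)(-0.0727) = 0.24128108
    denominator = 1 - (-0.044108)(-0.0727) - (0.393293)(0.3965) = 0.84085255
  phi_33 = 0.24128108 / 0.84085255 = 0.2869.
Therefore phi_{33} = 0.2869.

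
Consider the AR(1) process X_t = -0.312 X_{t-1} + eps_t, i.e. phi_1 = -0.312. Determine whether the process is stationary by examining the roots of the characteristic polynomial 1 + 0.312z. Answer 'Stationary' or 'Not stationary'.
\text{Stationary}

The AR(p) characteristic polynomial is P(z) = 1 + 0.312z.
Stationarity requires all roots to lie outside the unit circle, i.e. |z| > 1 for every root.
This is linear in z: 1 + (0.312) z = 0  =>  z = -1/(0.312) = -3.205128,  |z| = 3.205128.
Moduli of all roots: 3.2051.
All moduli strictly greater than 1? Yes.
Verdict: Stationary.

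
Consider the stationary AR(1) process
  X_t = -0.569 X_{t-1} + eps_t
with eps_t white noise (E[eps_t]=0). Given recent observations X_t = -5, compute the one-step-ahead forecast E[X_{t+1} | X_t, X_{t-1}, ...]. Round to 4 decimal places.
E[X_{t+1} \mid \mathcal F_t] = 2.8450

For an AR(p) model X_t = c + sum_i phi_i X_{t-i} + eps_t, the
one-step-ahead conditional mean is
  E[X_{t+1} | X_t, ...] = c + sum_i phi_i X_{t+1-i}.
Substitute known values:
  E[X_{t+1} | ...] = (-0.569) * (-5)
                   = 2.8450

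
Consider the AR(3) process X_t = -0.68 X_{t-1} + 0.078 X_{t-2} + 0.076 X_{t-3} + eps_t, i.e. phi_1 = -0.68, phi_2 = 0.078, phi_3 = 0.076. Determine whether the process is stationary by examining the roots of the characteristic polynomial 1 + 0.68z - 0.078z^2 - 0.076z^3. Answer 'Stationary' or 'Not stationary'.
\text{Stationary}

The AR(p) characteristic polynomial is P(z) = 1 + 0.68z - 0.078z^2 - 0.076z^3.
Stationarity requires all roots to lie outside the unit circle, i.e. |z| > 1 for every root.
Degree 3: look for a simple real root z0 first, then factor out (1 - z/z0) and solve the remaining quadratic.
Testing z0 = -2.5: P(-2.5) = 1 + (0.68)(-2.5) + (-0.078)(-2.5)^2 + (-0.076)(-2.5)^3
  = 1 + (-1.7) + (-0.4875) + (1.1875) = 0.  So z_0 = -2.5 is a root, |z_0| = 2.5.
Divide out the factor (1 + 0.4 z) = (1 - z/z0) (since 1/z0 = -0.4):
  P(z) = (1 + 0.4 z)(1 + (0.28) z + (-0.19) z^2)
  [check: z-coef 0.28 - (-0.4) = 0.68; z^2-coef -0.19 - (-0.4)(0.28) = -0.078; z^3-coef -(-0.4)(-0.19) = -0.076.]
Remaining roots from the quadratic factor 1 + (0.28) z + (-0.19) z^2:
  Set 1 + (0.28) z + (-0.19) z^2 = 0, i.e. a z^2 + b z + c = 0 with a = -0.19, b = 0.28, c = 1.
  Discriminant D = b^2 - 4ac = (0.28)^2 - 4*(-0.19)*1 = 0.0784 - (-0.76) = 0.8384.
  D >= 0, so the roots are real: z = (-b +/- sqrt(D)) / (2a) = (-0.28 +/- 0.915642) / (-0.38).
    z_1 = (-0.28 + 0.915642) / (-0.38) = -1.6727,   |z_1| = 1.6727.
    z_2 = (-0.28 - 0.915642) / (-0.38) = 3.1464,   |z_2| = 3.1464.
Moduli of all roots: 2.5000, 1.6727, 3.1464.
All moduli strictly greater than 1? Yes.
Verdict: Stationary.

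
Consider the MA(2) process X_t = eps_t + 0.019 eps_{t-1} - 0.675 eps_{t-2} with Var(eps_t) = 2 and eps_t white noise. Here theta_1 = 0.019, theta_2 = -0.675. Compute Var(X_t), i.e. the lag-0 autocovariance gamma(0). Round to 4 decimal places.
\gamma(0) = 2.9120

For an MA(q) process X_t = eps_t + sum_i theta_i eps_{t-i} with
Var(eps_t) = sigma^2, the variance is
  gamma(0) = sigma^2 * (1 + sum_i theta_i^2).
  sum_i theta_i^2 = (0.019)^2 + (-0.675)^2 = 0.000361 + 0.455625 = 0.455986.
  gamma(0) = 2 * (1 + 0.455986) = 2 * 1.455986 = 2.911972, which rounds to 2.9120.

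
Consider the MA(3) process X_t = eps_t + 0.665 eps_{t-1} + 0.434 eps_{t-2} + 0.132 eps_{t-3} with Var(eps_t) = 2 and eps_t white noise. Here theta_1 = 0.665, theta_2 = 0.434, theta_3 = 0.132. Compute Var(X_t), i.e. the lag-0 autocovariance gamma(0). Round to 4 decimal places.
\gamma(0) = 3.2960

For an MA(q) process X_t = eps_t + sum_i theta_i eps_{t-i} with
Var(eps_t) = sigma^2, the variance is
  gamma(0) = sigma^2 * (1 + sum_i theta_i^2).
  sum_i theta_i^2 = (0.665)^2 + (0.434)^2 + (0.132)^2 = 0.442225 + 0.188356 + 0.017424 = 0.648005.
  gamma(0) = 2 * (1 + 0.648005) = 2 * 1.648005 = 3.29601, which rounds to 3.2960.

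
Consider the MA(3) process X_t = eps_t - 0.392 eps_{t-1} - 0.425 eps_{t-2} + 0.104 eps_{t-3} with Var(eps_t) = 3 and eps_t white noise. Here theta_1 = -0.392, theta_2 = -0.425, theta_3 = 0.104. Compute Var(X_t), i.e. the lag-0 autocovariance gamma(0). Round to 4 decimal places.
\gamma(0) = 4.0353

For an MA(q) process X_t = eps_t + sum_i theta_i eps_{t-i} with
Var(eps_t) = sigma^2, the variance is
  gamma(0) = sigma^2 * (1 + sum_i theta_i^2).
  sum_i theta_i^2 = (-0.392)^2 + (-0.425)^2 + (0.104)^2 = 0.153664 + 0.180625 + 0.010816 = 0.345105.
  gamma(0) = 3 * (1 + 0.345105) = 3 * 1.345105 = 4.035315, which rounds to 4.0353.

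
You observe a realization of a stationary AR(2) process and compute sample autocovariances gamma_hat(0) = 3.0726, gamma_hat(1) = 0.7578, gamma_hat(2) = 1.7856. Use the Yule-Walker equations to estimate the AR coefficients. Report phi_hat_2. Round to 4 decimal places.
\hat\phi_{2} = 0.5540

The Yule-Walker equations for an AR(p) process read, in matrix form,
  Gamma_p phi = r_p,   with   (Gamma_p)_{ij} = gamma(|i - j|),
                       (r_p)_i = gamma(i),   i,j = 1..p.
Substitute the sample gammas (Toeplitz matrix and right-hand side of size 2):
  Gamma_p = [[3.0726, 0.7578], [0.7578, 3.0726]]
  r_p     = [0.7578, 1.7856]
Written out:
  3.0726 phi_1 + 0.7578 phi_2 = 0.7578
  0.7578 phi_1 + 3.0726 phi_2 = 1.7856
Solve by Cramer's rule:
  det = gamma(0)^2 - gamma(1)^2 = (3.0726)^2 - (0.7578)^2 = 9.44087076 - 0.57426084 = 8.86660992
  phi_hat_1 = [gamma(1) gamma(0) - gamma(1) gamma(2)] / det = [(0.7578)(3.0726) - (0.7578)(1.7856)] / 8.86660992 = 0.9752886 / 8.86660992 = 0.11
  phi_hat_2 = [gamma(0) gamma(2) - gamma(1)^2] / det = [(3.0726)(1.7856) - (0.7578)^2] / 8.86660992 = 4.91217372 / 8.86660992 = 0.554
So phi_hat = [0.1100, 0.5540].
Therefore phi_hat_2 = 0.5540.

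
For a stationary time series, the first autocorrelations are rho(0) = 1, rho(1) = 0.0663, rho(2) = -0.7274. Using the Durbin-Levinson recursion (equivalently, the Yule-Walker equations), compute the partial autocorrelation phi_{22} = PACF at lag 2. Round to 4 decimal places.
\phi_{22} = -0.7350

The PACF at lag k is phi_{kk}, the last component of the solution
to the Yule-Walker system G_k phi = r_k where
  (G_k)_{ij} = rho(|i - j|), (r_k)_i = rho(i), i,j = 1..k.
Equivalently, Durbin-Levinson gives phi_{kk} iteratively:
  phi_{11} = rho(1)
  phi_{kk} = [rho(k) - sum_{j=1..k-1} phi_{k-1,j} rho(k-j)]
            / [1 - sum_{j=1..k-1} phi_{k-1,j} rho(j)],
  phi_{k,j} = phi_{k-1,j} - phi_{kk} phi_{k-1,k-j},  j = 1..k-1.
Step k = 1:
  phi_11 = rho(1) = 0.0663.
Step k = 2:
  phi_22 = [rho(2) - phi_11 rho(1)] / [1 - phi_11 rho(1)] = [-0.7274 - (0.0663)(0.0663)] / [1 - (0.0663)(0.0663)]
         = -0.73179569 / 0.99560431 = -0.735.
Therefore phi_{22} = -0.7350.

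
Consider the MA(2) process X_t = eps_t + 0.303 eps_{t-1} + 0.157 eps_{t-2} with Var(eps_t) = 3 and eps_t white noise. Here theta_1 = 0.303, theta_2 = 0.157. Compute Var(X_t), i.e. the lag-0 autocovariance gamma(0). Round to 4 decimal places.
\gamma(0) = 3.3494

For an MA(q) process X_t = eps_t + sum_i theta_i eps_{t-i} with
Var(eps_t) = sigma^2, the variance is
  gamma(0) = sigma^2 * (1 + sum_i theta_i^2).
  sum_i theta_i^2 = (0.303)^2 + (0.157)^2 = 0.091809 + 0.024649 = 0.116458.
  gamma(0) = 3 * (1 + 0.116458) = 3 * 1.116458 = 3.349374, which rounds to 3.3494.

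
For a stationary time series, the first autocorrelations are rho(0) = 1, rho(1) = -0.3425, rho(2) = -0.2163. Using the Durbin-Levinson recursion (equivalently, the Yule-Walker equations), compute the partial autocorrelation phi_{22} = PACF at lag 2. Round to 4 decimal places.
\phi_{22} = -0.3779

The PACF at lag k is phi_{kk}, the last component of the solution
to the Yule-Walker system G_k phi = r_k where
  (G_k)_{ij} = rho(|i - j|), (r_k)_i = rho(i), i,j = 1..k.
Equivalently, Durbin-Levinson gives phi_{kk} iteratively:
  phi_{11} = rho(1)
  phi_{kk} = [rho(k) - sum_{j=1..k-1} phi_{k-1,j} rho(k-j)]
            / [1 - sum_{j=1..k-1} phi_{k-1,j} rho(j)],
  phi_{k,j} = phi_{k-1,j} - phi_{kk} phi_{k-1,k-j},  j = 1..k-1.
Step k = 1:
  phi_11 = rho(1) = -0.3425.
Step k = 2:
  phi_22 = [rho(2) - phi_11 rho(1)] / [1 - phi_11 rho(1)] = [-0.2163 - (-0.3425)(-0.3425)] / [1 - (-0.3425)(-0.3425)]
         = -0.33360625 / 0.88269375 = -0.3779.
Therefore phi_{22} = -0.3779.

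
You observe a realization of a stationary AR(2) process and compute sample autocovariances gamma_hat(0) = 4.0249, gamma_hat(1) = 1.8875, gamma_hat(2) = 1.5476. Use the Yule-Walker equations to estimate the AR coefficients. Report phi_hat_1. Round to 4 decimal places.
\hat\phi_{1} = 0.3700

The Yule-Walker equations for an AR(p) process read, in matrix form,
  Gamma_p phi = r_p,   with   (Gamma_p)_{ij} = gamma(|i - j|),
                       (r_p)_i = gamma(i),   i,j = 1..p.
Substitute the sample gammas (Toeplitz matrix and right-hand side of size 2):
  Gamma_p = [[4.0249, 1.8875], [1.8875, 4.0249]]
  r_p     = [1.8875, 1.5476]
Written out:
  4.0249 phi_1 + 1.8875 phi_2 = 1.8875
  1.8875 phi_1 + 4.0249 phi_2 = 1.5476
Solve by Cramer's rule:
  det = gamma(0)^2 - gamma(1)^2 = (4.0249)^2 - (1.8875)^2 = 16.19982001 - 3.56265625 = 12.63716376
  phi_hat_1 = [gamma(1) gamma(0) - gamma(1) gamma(2)] / det = [(1.8875)(4.0249) - (1.8875)(1.5476)] / 12.63716376 = 4.67590375 / 12.63716376 = 0.37
  phi_hat_2 = [gamma(0) gamma(2) - gamma(1)^2] / det = [(4.0249)(1.5476) - (1.8875)^2] / 12.63716376 = 2.66627899 / 12.63716376 = 0.211
So phi_hat = [0.3700, 0.2110].
Therefore phi_hat_1 = 0.3700.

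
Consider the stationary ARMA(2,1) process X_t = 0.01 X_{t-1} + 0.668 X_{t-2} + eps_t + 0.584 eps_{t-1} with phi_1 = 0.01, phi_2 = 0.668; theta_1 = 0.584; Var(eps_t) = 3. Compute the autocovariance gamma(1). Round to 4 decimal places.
\gamma(1) = 5.5019

Multiply the model equation by X_{t-k} and take expectations. With theta_0 = psi_0 = 1 and psi_j the MA(infinity) weights, this gives
  gamma(k) - sum_i phi_i gamma(k-i) = c_k,
  c_k = sigma^2 * sum_{j=k..q} theta_j psi_{j-k}   (c_k = 0 for k > q),
using gamma(-m) = gamma(m).
psi-weights needed (psi_j = theta_j + sum_i phi_i psi_{j-i}):
  psi_1 = theta_1 + phi_1 = 0.584 + (0.01) = 0.594
Right-hand sides:
  c_0 = sigma^2 (1 + theta_1 psi_1) = 3 * (1 + (0.584)(0.594)) = 3 * 1.346896 = 4.040688
  c_1 = sigma^2 theta_1 = 3 * (0.584) = 1.752
  c_2 = 0
Equations for k = 0, 1, 2 (AR order 2, c_2 = 0):
  (E0) gamma(0) = phi_1 gamma(1) + phi_2 gamma(2) + c_0
  (E1) gamma(1) = phi_1 gamma(0) + phi_2 gamma(1) + c_1
  (E2) gamma(2) = phi_1 gamma(1) + phi_2 gamma(0)
From (E1): gamma(1) = A gamma(0) + B with
  A = phi_1 / (1 - phi_2) = 0.01 / 0.332 = 0.03012,   B = c_1 / (1 - phi_2) = 1.752 / 0.332 = 5.277108.
Insert (E2) into (E0): gamma(0) (1 - phi_2^2) = phi_1 (1 + phi_2) gamma(1) + c_0.
  phi_1 (1 + phi_2) = (0.01)(1.668) = 0.01668,   1 - phi_2^2 = 0.553776.
Replace gamma(1) by A gamma(0) + B and collect gamma(0):
  gamma(0) [0.553776 - (0.01668)(0.03012)] = (0.01668)(5.277108) + 4.040688
  gamma(0) * 0.553274 = 4.12871
  gamma(0) = 4.12871 / 0.553274 = 7.46233.
  gamma(1) = A gamma(0) + B = (0.03012)(7.46233) + (5.277108) = 5.501877.
Therefore gamma(1) = 5.5019 (to 4 decimal places).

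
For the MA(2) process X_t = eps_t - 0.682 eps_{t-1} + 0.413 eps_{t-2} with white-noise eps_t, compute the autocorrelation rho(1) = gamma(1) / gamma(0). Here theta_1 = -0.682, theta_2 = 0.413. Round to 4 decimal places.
\rho(1) = -0.5891

For an MA(q) process with theta_0 = 1, the autocovariance is
  gamma(k) = sigma^2 * sum_{i=0..q-k} theta_i * theta_{i+k},
and rho(k) = gamma(k) / gamma(0). Sigma^2 cancels.
  numerator   = (1)*(-0.682) + (-0.682)*(0.413) = -0.963666.
  denominator = (1)^2 + (-0.682)^2 + (0.413)^2 = 1.635693.
  rho(1) = -0.963666 / 1.635693 = -0.5891.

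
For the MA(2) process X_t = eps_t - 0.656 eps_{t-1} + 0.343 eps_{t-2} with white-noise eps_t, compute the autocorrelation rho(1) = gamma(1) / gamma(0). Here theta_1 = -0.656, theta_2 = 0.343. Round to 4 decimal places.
\rho(1) = -0.5691

For an MA(q) process with theta_0 = 1, the autocovariance is
  gamma(k) = sigma^2 * sum_{i=0..q-k} theta_i * theta_{i+k},
and rho(k) = gamma(k) / gamma(0). Sigma^2 cancels.
  numerator   = (1)*(-0.656) + (-0.656)*(0.343) = -0.881008.
  denominator = (1)^2 + (-0.656)^2 + (0.343)^2 = 1.547985.
  rho(1) = -0.881008 / 1.547985 = -0.5691.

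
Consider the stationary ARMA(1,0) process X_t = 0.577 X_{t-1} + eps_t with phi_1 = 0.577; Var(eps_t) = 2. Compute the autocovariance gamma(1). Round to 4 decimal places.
\gamma(1) = 1.7300

Multiply the model equation by X_{t-k} and take expectations. With theta_0 = psi_0 = 1 and psi_j the MA(infinity) weights, this gives
  gamma(k) - sum_i phi_i gamma(k-i) = c_k,
  c_k = sigma^2 * sum_{j=k..q} theta_j psi_{j-k}   (c_k = 0 for k > q),
using gamma(-m) = gamma(m).
Pure AR (q = 0): c_0 = sigma^2 = 2, c_k = 0 for k >= 1.
Equations for k = 0 and k = 1 (AR order 1):
  gamma(0) = phi_1 gamma(1) + c_0
  gamma(1) = phi_1 gamma(0) + c_1
Substituting the second into the first: gamma(0) (1 - phi_1^2) = c_0 + phi_1 c_1, so
  gamma(0) = c_0 / (1 - phi_1^2) = 2 / (1 - (0.577)^2) = 2 / 0.667071 = 2.998182.
  gamma(1) = phi_1 gamma(0) = (0.577)(2.998182) = 1.729951.
Therefore gamma(1) = 1.7300 (to 4 decimal places).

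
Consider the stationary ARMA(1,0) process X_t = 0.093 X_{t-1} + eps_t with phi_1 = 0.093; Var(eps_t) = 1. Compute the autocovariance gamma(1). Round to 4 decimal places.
\gamma(1) = 0.0938

Multiply the model equation by X_{t-k} and take expectations. With theta_0 = psi_0 = 1 and psi_j the MA(infinity) weights, this gives
  gamma(k) - sum_i phi_i gamma(k-i) = c_k,
  c_k = sigma^2 * sum_{j=k..q} theta_j psi_{j-k}   (c_k = 0 for k > q),
using gamma(-m) = gamma(m).
Pure AR (q = 0): c_0 = sigma^2 = 1, c_k = 0 for k >= 1.
Equations for k = 0 and k = 1 (AR order 1):
  gamma(0) = phi_1 gamma(1) + c_0
  gamma(1) = phi_1 gamma(0) + c_1
Substituting the second into the first: gamma(0) (1 - phi_1^2) = c_0 + phi_1 c_1, so
  gamma(0) = c_0 / (1 - phi_1^2) = 1 / (1 - (0.093)^2) = 1 / 0.991351 = 1.008724.
  gamma(1) = phi_1 gamma(0) = (0.093)(1.008724) = 0.093811.
Therefore gamma(1) = 0.0938 (to 4 decimal places).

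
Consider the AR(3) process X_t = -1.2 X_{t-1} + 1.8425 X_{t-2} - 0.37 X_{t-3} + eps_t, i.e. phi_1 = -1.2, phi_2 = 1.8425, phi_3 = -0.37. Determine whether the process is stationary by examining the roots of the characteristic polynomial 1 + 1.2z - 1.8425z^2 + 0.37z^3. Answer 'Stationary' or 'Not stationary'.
\text{Not stationary}

The AR(p) characteristic polynomial is P(z) = 1 + 1.2z - 1.8425z^2 + 0.37z^3.
Stationarity requires all roots to lie outside the unit circle, i.e. |z| > 1 for every root.
Degree 3: look for a simple real root z0 first, then factor out (1 - z/z0) and solve the remaining quadratic.
Testing z0 = 4: P(4) = 1 + (1.2)(4) + (-1.8425)(4)^2 + (0.37)(4)^3
  = 1 + (4.8) + (-29.48) + (23.68) = 0.  So z_0 = 4 is a root, |z_0| = 4.
Divide out the factor (1 - 0.25 z) = (1 - z/z0) (since 1/z0 = 0.25):
  P(z) = (1 - 0.25 z)(1 + (1.45) z + (-1.48) z^2)
  [check: z-coef 1.45 - (0.25) = 1.2; z^2-coef -1.48 - (0.25)(1.45) = -1.8425; z^3-coef -(0.25)(-1.48) = 0.37.]
Remaining roots from the quadratic factor 1 + (1.45) z + (-1.48) z^2:
  Set 1 + (1.45) z + (-1.48) z^2 = 0, i.e. a z^2 + b z + c = 0 with a = -1.48, b = 1.45, c = 1.
  Discriminant D = b^2 - 4ac = (1.45)^2 - 4*(-1.48)*1 = 2.1025 - (-5.92) = 8.0225.
  D >= 0, so the roots are real: z = (-b +/- sqrt(D)) / (2a) = (-1.45 +/- 2.832402) / (-2.96).
    z_1 = (-1.45 + 2.832402) / (-2.96) = -0.467,   |z_1| = 0.467.
    z_2 = (-1.45 - 2.832402) / (-2.96) = 1.4468,   |z_2| = 1.4468.
Moduli of all roots: 4.0000, 0.4670, 1.4468.
All moduli strictly greater than 1? No.
Verdict: Not stationary.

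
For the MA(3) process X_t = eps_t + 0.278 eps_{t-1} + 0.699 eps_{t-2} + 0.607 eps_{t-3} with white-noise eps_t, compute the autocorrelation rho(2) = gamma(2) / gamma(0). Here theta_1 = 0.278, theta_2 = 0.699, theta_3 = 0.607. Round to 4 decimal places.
\rho(2) = 0.4486

For an MA(q) process with theta_0 = 1, the autocovariance is
  gamma(k) = sigma^2 * sum_{i=0..q-k} theta_i * theta_{i+k},
and rho(k) = gamma(k) / gamma(0). Sigma^2 cancels.
  numerator   = (1)*(0.699) + (0.278)*(0.607) = 0.867746.
  denominator = (1)^2 + (0.278)^2 + (0.699)^2 + (0.607)^2 = 1.934334.
  rho(2) = 0.867746 / 1.934334 = 0.4486.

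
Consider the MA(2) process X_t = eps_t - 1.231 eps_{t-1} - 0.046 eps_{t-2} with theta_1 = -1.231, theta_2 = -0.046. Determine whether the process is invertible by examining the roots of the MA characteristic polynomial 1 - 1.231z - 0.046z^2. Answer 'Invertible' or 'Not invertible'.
\text{Not invertible}

The MA(q) characteristic polynomial is P(z) = 1 - 1.231z - 0.046z^2.
Invertibility requires all roots to lie outside the unit circle, i.e. |z| > 1 for every root.
Set 1 + (-1.231) z + (-0.046) z^2 = 0, i.e. a z^2 + b z + c = 0 with a = -0.046, b = -1.231, c = 1.
Discriminant D = b^2 - 4ac = (-1.231)^2 - 4*(-0.046)*1 = 1.515361 - (-0.184) = 1.699361.
D >= 0, so the roots are real: z = (-b +/- sqrt(D)) / (2a) = (1.231 +/- 1.303595) / (-0.092).
  z_1 = (1.231 + 1.303595) / (-0.092) = -27.55,   |z_1| = 27.55.
  z_2 = (1.231 - 1.303595) / (-0.092) = 0.7891,   |z_2| = 0.7891.
Moduli of all roots: 27.5500, 0.7891.
All moduli strictly greater than 1? No.
Verdict: Not invertible.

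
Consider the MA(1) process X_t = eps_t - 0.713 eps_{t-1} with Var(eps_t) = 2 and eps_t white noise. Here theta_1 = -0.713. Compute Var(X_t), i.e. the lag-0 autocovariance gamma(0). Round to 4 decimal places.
\gamma(0) = 3.0167

For an MA(q) process X_t = eps_t + sum_i theta_i eps_{t-i} with
Var(eps_t) = sigma^2, the variance is
  gamma(0) = sigma^2 * (1 + sum_i theta_i^2).
  sum_i theta_i^2 = (-0.713)^2 = 0.508369.
  gamma(0) = 2 * (1 + 0.508369) = 2 * 1.508369 = 3.016738, which rounds to 3.0167.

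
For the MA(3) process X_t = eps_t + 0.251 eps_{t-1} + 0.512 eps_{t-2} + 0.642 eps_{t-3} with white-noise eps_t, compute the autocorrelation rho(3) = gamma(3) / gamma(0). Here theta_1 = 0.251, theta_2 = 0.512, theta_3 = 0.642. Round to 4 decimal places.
\rho(3) = 0.3695

For an MA(q) process with theta_0 = 1, the autocovariance is
  gamma(k) = sigma^2 * sum_{i=0..q-k} theta_i * theta_{i+k},
and rho(k) = gamma(k) / gamma(0). Sigma^2 cancels.
  numerator   = (1)*(0.642) = 0.642.
  denominator = (1)^2 + (0.251)^2 + (0.512)^2 + (0.642)^2 = 1.737309.
  rho(3) = 0.642 / 1.737309 = 0.3695.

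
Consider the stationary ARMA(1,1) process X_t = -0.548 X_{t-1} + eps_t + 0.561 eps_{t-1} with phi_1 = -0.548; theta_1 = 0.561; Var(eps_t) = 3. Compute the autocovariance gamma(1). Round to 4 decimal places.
\gamma(1) = 0.0386

Multiply the model equation by X_{t-k} and take expectations. With theta_0 = psi_0 = 1 and psi_j the MA(infinity) weights, this gives
  gamma(k) - sum_i phi_i gamma(k-i) = c_k,
  c_k = sigma^2 * sum_{j=k..q} theta_j psi_{j-k}   (c_k = 0 for k > q),
using gamma(-m) = gamma(m).
psi-weights needed (psi_j = theta_j + sum_i phi_i psi_{j-i}):
  psi_1 = theta_1 + phi_1 = 0.561 + (-0.548) = 0.013
Right-hand sides:
  c_0 = sigma^2 (1 + theta_1 psi_1) = 3 * (1 + (0.561)(0.013)) = 3 * 1.007293 = 3.021879
  c_1 = sigma^2 theta_1 = 3 * (0.561) = 1.683
  c_2 = 0
Equations for k = 0 and k = 1 (AR order 1):
  gamma(0) = phi_1 gamma(1) + c_0
  gamma(1) = phi_1 gamma(0) + c_1
Substituting the second into the first: gamma(0) (1 - phi_1^2) = c_0 + phi_1 c_1, so
  gamma(0) = (c_0 + phi_1 c_1) / (1 - phi_1^2) = (3.021879 + (-0.548)(1.683)) / (1 - (-0.548)^2) = 2.099595 / 0.699696 = 3.000725.
  gamma(1) = phi_1 gamma(0) + c_1 = (-0.548)(3.000725) + (1.683) = 0.038603.
Therefore gamma(1) = 0.0386 (to 4 decimal places).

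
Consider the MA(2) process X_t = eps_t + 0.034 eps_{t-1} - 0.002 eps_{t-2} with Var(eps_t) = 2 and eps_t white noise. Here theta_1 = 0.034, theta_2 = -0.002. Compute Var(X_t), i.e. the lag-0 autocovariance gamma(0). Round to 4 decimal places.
\gamma(0) = 2.0023

For an MA(q) process X_t = eps_t + sum_i theta_i eps_{t-i} with
Var(eps_t) = sigma^2, the variance is
  gamma(0) = sigma^2 * (1 + sum_i theta_i^2).
  sum_i theta_i^2 = (0.034)^2 + (-0.002)^2 = 0.001156 + 0.000004 = 0.00116.
  gamma(0) = 2 * (1 + 0.00116) = 2 * 1.00116 = 2.00232, which rounds to 2.0023.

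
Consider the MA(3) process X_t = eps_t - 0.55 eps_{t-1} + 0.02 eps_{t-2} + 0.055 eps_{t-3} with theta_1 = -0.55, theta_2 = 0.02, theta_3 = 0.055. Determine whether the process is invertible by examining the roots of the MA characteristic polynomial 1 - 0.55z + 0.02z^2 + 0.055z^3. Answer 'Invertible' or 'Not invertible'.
\text{Invertible}

The MA(q) characteristic polynomial is P(z) = 1 - 0.55z + 0.02z^2 + 0.055z^3.
Invertibility requires all roots to lie outside the unit circle, i.e. |z| > 1 for every root.
Degree 3: look for a simple real root z0 first, then factor out (1 - z/z0) and solve the remaining quadratic.
Testing z0 = -4: P(-4) = 1 + (-0.55)(-4) + (0.02)(-4)^2 + (0.055)(-4)^3
  = 1 + (2.2) + (0.32) + (-3.52) = 0.  So z_0 = -4 is a root, |z_0| = 4.
Divide out the factor (1 + 0.25 z) = (1 - z/z0) (since 1/z0 = -0.25):
  P(z) = (1 + 0.25 z)(1 + (-0.8) z + (0.22) z^2)
  [check: z-coef -0.8 - (-0.25) = -0.55; z^2-coef 0.22 - (-0.25)(-0.8) = 0.02; z^3-coef -(-0.25)(0.22) = 0.055.]
Remaining roots from the quadratic factor 1 + (-0.8) z + (0.22) z^2:
  Set 1 + (-0.8) z + (0.22) z^2 = 0, i.e. a z^2 + b z + c = 0 with a = 0.22, b = -0.8, c = 1.
  Discriminant D = b^2 - 4ac = (-0.8)^2 - 4*(0.22)*1 = 0.64 - (0.88) = -0.24.
  D < 0, so the roots are the complex-conjugate pair z = (-b +/- i sqrt(-D)) / (2a) = 1.8182 +/- 1.1134i.
  For a conjugate pair |z|^2 = z * conj(z) = (product of roots) = c/a = 1/(0.22) = 4.545455, so |z| = sqrt(4.545455) = 2.132 for both roots.
Moduli of all roots: 4.0000, 2.1320, 2.1320.
All moduli strictly greater than 1? Yes.
Verdict: Invertible.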